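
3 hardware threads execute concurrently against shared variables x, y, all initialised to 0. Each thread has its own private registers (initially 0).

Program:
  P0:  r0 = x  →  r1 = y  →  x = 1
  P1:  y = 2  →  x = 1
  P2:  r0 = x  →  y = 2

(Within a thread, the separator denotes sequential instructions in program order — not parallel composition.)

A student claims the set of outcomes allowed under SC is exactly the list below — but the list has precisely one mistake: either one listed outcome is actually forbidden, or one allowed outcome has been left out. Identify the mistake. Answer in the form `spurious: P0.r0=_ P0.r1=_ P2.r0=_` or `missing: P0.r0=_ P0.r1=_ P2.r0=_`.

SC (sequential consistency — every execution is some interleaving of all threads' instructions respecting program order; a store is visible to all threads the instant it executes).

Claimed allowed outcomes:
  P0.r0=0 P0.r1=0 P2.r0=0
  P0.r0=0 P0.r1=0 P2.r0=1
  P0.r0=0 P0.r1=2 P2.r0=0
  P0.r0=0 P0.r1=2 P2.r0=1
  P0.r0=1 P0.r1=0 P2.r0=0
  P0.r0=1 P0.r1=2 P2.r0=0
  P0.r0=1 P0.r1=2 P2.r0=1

outcome vector order: (P0.r0,P0.r1,P2.r0)
[SC] allowed = {000 001 020 021 120 121}
claimed∖SC = {100}

spurious: P0.r0=1 P0.r1=0 P2.r0=0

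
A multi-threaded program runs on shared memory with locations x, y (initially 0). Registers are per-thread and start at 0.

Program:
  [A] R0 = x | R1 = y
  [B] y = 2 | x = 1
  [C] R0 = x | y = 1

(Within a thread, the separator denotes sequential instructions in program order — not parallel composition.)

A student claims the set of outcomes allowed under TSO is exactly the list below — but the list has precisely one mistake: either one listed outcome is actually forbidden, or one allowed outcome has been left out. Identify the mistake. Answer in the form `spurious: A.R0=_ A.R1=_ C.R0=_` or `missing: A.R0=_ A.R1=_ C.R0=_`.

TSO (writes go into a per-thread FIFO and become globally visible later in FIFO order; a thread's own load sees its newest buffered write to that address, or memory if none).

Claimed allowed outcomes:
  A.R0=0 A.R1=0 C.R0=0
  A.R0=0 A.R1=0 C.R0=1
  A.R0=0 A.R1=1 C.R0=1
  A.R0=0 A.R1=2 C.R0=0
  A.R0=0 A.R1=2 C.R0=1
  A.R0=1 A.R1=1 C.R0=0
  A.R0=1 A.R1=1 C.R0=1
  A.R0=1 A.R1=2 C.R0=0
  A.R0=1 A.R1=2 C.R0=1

missing: A.R0=0 A.R1=1 C.R0=0

outcome vector order: (A.R0,A.R1,C.R0)
TSO (10): <0 0 0>, <0 0 1>, <0 1 0>, <0 1 1>, <0 2 0>, <0 2 1>, <1 1 0>, <1 1 1>, <1 2 0>, <1 2 1>
TSO∖claimed = {<0 1 0>}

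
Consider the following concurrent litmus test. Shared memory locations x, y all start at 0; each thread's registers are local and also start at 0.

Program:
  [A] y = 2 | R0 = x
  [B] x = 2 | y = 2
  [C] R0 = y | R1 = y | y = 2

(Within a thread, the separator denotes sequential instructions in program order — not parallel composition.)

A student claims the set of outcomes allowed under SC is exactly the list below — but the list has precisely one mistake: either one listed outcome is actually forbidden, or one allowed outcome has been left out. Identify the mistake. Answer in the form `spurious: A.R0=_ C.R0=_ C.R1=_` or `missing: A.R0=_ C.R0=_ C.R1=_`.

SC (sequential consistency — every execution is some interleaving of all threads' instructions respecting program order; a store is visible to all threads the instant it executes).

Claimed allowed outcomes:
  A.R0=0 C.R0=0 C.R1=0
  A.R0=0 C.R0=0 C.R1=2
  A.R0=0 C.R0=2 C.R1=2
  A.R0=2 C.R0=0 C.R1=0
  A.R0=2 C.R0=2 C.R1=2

outcome vector order: (A.R0,C.R0,C.R1)
under SC → (0,0,0); (0,0,2); (0,2,2); (2,0,0); (2,0,2); (2,2,2)
SC∖claimed = {(2,0,2)}

missing: A.R0=2 C.R0=0 C.R1=2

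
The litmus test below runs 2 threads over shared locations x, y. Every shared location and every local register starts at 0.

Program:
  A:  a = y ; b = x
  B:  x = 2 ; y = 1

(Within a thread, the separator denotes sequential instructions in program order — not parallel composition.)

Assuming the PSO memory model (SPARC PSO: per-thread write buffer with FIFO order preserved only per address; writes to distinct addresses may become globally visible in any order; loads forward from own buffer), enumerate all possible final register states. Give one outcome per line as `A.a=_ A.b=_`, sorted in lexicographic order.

A.a=0 A.b=0
A.a=0 A.b=2
A.a=1 A.b=0
A.a=1 A.b=2

outcome vector order: (A.a,A.b)
|PSO outcomes| = 4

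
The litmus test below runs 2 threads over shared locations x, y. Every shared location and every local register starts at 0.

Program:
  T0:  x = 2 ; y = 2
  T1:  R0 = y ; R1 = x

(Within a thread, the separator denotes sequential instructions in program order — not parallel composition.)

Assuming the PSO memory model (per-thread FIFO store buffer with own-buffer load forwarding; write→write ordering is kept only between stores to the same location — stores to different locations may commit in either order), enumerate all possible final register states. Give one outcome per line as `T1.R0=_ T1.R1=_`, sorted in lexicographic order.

outcome vector order: (T1.R0,T1.R1)
|PSO outcomes| = 4

T1.R0=0 T1.R1=0
T1.R0=0 T1.R1=2
T1.R0=2 T1.R1=0
T1.R0=2 T1.R1=2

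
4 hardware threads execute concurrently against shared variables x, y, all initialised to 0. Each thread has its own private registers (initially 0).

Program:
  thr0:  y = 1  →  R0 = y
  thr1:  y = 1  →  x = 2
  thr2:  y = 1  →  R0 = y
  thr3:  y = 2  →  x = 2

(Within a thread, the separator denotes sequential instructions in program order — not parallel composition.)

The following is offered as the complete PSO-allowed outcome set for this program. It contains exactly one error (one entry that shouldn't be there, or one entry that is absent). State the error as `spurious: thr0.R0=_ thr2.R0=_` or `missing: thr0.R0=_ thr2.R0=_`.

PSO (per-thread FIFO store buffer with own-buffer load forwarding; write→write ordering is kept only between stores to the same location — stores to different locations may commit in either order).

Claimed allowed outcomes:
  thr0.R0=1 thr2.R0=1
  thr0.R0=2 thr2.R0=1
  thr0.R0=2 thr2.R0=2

missing: thr0.R0=1 thr2.R0=2

outcome vector order: (thr0.R0,thr2.R0)
under PSO → 1/1, 1/2, 2/1, 2/2
PSO∖claimed = {1/2}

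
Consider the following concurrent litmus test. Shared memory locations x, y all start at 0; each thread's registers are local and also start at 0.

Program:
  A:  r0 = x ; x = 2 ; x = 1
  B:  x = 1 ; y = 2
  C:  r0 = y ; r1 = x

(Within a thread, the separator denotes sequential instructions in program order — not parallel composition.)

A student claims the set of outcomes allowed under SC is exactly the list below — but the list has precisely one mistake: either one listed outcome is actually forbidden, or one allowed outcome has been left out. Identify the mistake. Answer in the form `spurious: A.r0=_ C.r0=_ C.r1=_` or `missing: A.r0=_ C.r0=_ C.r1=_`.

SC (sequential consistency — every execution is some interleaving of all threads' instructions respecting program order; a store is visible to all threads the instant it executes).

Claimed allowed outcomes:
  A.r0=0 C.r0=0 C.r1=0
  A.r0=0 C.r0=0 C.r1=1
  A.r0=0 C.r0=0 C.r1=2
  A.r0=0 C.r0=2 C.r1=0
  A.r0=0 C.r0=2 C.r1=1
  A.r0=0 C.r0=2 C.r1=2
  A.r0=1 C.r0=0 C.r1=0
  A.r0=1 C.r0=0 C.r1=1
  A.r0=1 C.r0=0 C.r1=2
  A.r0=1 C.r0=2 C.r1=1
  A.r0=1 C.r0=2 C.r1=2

outcome vector order: (A.r0,C.r0,C.r1)
SC (10): <0 0 0>; <0 0 1>; <0 0 2>; <0 2 1>; <0 2 2>; <1 0 0>; <1 0 1>; <1 0 2>; <1 2 1>; <1 2 2>
claimed∖SC = {<0 2 0>}

spurious: A.r0=0 C.r0=2 C.r1=0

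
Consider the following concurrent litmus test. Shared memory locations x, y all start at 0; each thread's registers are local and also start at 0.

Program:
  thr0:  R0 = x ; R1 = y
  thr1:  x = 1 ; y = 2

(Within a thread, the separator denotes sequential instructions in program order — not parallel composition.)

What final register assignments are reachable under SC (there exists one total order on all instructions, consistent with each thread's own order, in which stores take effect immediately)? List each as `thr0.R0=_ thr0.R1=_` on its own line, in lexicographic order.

outcome vector order: (thr0.R0,thr0.R1)
|SC outcomes| = 4

thr0.R0=0 thr0.R1=0
thr0.R0=0 thr0.R1=2
thr0.R0=1 thr0.R1=0
thr0.R0=1 thr0.R1=2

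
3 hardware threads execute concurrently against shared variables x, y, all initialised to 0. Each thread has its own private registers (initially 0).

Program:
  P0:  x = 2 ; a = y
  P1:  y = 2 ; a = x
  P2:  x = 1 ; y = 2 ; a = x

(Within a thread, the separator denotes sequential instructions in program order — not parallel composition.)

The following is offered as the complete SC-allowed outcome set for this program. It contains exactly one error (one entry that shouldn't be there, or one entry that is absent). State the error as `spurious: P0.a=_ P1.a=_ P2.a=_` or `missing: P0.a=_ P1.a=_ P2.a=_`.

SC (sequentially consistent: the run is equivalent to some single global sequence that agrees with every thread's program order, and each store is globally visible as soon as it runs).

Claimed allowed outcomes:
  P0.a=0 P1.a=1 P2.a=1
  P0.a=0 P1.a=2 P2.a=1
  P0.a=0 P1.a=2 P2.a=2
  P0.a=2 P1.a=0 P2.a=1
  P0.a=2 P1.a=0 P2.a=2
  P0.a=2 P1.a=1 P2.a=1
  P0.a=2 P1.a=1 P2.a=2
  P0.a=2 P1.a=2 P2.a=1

outcome vector order: (P0.a,P1.a,P2.a)
SC (9): <0 1 1>; <0 2 1>; <0 2 2>; <2 0 1>; <2 0 2>; <2 1 1>; <2 1 2>; <2 2 1>; <2 2 2>
SC∖claimed = {<2 2 2>}

missing: P0.a=2 P1.a=2 P2.a=2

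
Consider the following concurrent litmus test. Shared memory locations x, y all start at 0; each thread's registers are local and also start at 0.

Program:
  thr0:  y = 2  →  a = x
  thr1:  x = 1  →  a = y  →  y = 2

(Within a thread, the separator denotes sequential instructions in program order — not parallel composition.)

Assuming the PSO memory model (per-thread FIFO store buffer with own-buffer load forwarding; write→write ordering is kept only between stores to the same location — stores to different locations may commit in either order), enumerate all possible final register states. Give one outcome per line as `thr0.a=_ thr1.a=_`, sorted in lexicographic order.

outcome vector order: (thr0.a,thr1.a)
|PSO outcomes| = 4

thr0.a=0 thr1.a=0
thr0.a=0 thr1.a=2
thr0.a=1 thr1.a=0
thr0.a=1 thr1.a=2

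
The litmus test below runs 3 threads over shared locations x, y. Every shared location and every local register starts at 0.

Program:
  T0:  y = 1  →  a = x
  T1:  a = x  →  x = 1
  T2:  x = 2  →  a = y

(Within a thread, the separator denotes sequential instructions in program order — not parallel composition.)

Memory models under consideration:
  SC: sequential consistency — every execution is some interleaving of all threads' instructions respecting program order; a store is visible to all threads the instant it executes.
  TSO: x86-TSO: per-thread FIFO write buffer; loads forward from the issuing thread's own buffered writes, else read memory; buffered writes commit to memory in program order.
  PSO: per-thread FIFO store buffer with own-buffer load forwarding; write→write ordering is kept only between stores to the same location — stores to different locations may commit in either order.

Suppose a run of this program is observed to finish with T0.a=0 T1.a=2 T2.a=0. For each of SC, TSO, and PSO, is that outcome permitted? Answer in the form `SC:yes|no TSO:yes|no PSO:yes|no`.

SC:no TSO:yes PSO:yes

outcome vector order: (T0.a,T1.a,T2.a)
[SC] allowed = {001, 021, 100, 101, 120, 121, 200, 201, 220, 221}
[TSO] allowed = {000, 001, 020, 021, 100, 101, 120, 121, 200, 201, 220, 221}
[PSO] allowed = {000, 001, 020, 021, 100, 101, 120, 121, 200, 201, 220, 221}
target 020 ∈ {TSO,PSO}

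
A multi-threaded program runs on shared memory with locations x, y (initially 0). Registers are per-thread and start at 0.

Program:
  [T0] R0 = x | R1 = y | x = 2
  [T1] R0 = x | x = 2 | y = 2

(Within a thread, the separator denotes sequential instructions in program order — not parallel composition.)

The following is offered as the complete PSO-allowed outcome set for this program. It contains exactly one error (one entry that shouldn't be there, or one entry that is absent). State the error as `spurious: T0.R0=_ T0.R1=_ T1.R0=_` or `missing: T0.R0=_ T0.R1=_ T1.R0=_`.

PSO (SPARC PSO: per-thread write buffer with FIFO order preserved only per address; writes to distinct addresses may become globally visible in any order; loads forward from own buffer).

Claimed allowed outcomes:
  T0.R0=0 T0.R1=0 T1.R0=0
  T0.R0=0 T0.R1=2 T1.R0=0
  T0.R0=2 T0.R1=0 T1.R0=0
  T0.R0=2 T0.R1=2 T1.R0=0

missing: T0.R0=0 T0.R1=0 T1.R0=2

outcome vector order: (T0.R0,T0.R1,T1.R0)
PSO (5): 0/0/0 0/0/2 0/2/0 2/0/0 2/2/0
PSO∖claimed = {0/0/2}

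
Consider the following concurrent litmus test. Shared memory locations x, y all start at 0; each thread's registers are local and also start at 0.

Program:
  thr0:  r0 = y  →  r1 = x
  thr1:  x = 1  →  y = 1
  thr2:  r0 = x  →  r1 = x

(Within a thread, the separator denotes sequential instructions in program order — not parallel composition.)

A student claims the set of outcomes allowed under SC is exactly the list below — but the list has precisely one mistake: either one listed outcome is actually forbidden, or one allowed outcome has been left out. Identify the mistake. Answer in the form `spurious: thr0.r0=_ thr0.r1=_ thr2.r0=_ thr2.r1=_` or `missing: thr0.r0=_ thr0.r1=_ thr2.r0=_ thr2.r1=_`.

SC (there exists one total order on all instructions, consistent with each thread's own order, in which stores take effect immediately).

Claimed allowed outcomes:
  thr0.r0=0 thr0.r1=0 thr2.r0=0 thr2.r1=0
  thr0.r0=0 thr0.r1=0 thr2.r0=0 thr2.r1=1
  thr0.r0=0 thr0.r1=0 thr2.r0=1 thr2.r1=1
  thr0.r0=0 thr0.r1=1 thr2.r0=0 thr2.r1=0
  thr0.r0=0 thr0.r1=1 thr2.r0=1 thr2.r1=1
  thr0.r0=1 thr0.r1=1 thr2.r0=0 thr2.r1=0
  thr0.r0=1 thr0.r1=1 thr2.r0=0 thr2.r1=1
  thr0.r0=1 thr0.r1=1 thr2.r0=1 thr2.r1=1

missing: thr0.r0=0 thr0.r1=1 thr2.r0=0 thr2.r1=1

outcome vector order: (thr0.r0,thr0.r1,thr2.r0,thr2.r1)
SC (9): (0,0,0,0), (0,0,0,1), (0,0,1,1), (0,1,0,0), (0,1,0,1), (0,1,1,1), (1,1,0,0), (1,1,0,1), (1,1,1,1)
SC∖claimed = {(0,1,0,1)}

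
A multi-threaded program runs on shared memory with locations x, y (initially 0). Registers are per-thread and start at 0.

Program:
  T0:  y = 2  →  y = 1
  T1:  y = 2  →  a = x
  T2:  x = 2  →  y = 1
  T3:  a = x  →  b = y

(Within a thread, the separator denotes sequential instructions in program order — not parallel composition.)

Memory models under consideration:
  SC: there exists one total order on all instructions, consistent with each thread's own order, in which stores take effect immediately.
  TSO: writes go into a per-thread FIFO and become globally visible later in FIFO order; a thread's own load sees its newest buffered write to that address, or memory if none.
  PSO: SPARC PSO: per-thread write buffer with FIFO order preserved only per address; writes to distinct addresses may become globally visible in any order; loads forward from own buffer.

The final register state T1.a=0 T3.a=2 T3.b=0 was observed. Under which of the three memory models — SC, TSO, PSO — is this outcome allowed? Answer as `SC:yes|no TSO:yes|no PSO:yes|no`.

SC:no TSO:yes PSO:yes

outcome vector order: (T1.a,T3.a,T3.b)
[SC] allowed = {(0,0,0) (0,0,1) (0,0,2) (0,2,1) (0,2,2) (2,0,0) (2,0,1) (2,0,2) (2,2,0) (2,2,1) (2,2,2)}
[TSO] allowed = {(0,0,0) (0,0,1) (0,0,2) (0,2,0) (0,2,1) (0,2,2) (2,0,0) (2,0,1) (2,0,2) (2,2,0) (2,2,1) (2,2,2)}
[PSO] allowed = {(0,0,0) (0,0,1) (0,0,2) (0,2,0) (0,2,1) (0,2,2) (2,0,0) (2,0,1) (2,0,2) (2,2,0) (2,2,1) (2,2,2)}
target (0,2,0) ∈ {TSO,PSO}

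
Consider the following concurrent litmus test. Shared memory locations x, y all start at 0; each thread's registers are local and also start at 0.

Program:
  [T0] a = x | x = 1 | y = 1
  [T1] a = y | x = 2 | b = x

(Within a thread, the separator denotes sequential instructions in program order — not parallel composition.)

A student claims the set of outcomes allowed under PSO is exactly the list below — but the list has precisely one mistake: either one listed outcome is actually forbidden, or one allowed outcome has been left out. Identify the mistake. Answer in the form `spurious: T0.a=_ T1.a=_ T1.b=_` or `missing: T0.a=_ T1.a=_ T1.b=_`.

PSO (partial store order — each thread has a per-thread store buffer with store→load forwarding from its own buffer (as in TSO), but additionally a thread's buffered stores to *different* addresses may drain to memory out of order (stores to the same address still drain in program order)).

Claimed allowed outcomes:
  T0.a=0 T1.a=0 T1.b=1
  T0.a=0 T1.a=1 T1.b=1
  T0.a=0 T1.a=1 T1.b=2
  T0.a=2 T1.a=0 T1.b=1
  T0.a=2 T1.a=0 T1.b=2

outcome vector order: (T0.a,T1.a,T1.b)
under PSO → 0/0/1, 0/0/2, 0/1/1, 0/1/2, 2/0/1, 2/0/2
PSO∖claimed = {0/0/2}

missing: T0.a=0 T1.a=0 T1.b=2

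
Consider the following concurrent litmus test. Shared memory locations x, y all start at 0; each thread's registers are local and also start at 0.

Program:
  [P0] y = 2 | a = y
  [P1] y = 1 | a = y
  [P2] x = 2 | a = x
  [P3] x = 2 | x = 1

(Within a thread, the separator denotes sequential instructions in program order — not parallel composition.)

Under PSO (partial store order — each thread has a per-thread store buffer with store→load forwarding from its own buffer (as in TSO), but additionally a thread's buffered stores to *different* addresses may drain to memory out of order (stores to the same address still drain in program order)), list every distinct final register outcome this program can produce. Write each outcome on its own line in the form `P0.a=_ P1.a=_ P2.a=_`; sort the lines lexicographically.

outcome vector order: (P0.a,P1.a,P2.a)
|PSO outcomes| = 6

P0.a=1 P1.a=1 P2.a=1
P0.a=1 P1.a=1 P2.a=2
P0.a=2 P1.a=1 P2.a=1
P0.a=2 P1.a=1 P2.a=2
P0.a=2 P1.a=2 P2.a=1
P0.a=2 P1.a=2 P2.a=2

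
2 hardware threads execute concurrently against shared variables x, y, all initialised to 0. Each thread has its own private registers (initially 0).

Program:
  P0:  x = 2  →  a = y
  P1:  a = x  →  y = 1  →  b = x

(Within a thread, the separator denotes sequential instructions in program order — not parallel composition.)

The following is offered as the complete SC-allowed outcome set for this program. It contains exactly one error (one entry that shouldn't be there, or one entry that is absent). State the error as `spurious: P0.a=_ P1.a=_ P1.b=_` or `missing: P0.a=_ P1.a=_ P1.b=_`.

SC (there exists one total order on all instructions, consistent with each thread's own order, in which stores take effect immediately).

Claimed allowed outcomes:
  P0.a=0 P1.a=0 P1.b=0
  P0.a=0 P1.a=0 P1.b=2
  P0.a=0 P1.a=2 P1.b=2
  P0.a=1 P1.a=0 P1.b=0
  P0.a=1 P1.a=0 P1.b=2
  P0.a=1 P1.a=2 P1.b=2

outcome vector order: (P0.a,P1.a,P1.b)
SC: 5 outcomes — {<0 0 2> <0 2 2> <1 0 0> <1 0 2> <1 2 2>}
claimed∖SC = {<0 0 0>}

spurious: P0.a=0 P1.a=0 P1.b=0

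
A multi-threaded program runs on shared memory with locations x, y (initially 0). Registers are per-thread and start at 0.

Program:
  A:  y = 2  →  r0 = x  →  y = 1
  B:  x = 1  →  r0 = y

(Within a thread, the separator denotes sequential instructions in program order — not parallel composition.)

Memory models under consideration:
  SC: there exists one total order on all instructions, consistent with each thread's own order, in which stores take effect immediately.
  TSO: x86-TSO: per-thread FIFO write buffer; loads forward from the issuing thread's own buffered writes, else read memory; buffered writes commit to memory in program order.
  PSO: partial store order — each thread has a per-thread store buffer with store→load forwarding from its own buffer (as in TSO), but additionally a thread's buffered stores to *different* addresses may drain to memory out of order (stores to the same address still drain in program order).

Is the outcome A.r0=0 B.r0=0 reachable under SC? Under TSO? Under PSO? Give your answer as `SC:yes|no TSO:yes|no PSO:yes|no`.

outcome vector order: (A.r0,B.r0)
under SC → 0/1; 0/2; 1/0; 1/1; 1/2
under TSO → 0/0; 0/1; 0/2; 1/0; 1/1; 1/2
under PSO → 0/0; 0/1; 0/2; 1/0; 1/1; 1/2
target 0/0 ∈ {TSO,PSO}

SC:no TSO:yes PSO:yes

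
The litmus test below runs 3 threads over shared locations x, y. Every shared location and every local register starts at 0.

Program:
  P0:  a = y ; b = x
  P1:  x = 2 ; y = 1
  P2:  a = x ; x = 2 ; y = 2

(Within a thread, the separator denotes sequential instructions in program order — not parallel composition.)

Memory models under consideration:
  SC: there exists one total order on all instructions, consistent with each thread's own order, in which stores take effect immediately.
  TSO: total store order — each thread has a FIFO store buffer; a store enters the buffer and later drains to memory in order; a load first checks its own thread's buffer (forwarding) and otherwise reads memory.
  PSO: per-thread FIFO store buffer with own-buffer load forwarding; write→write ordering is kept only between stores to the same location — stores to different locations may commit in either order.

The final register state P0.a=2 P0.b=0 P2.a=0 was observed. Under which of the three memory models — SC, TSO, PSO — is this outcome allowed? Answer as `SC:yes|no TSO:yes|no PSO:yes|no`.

outcome vector order: (P0.a,P0.b,P2.a)
SC: 8 outcomes — {0/0/0, 0/0/2, 0/2/0, 0/2/2, 1/2/0, 1/2/2, 2/2/0, 2/2/2}
TSO: 8 outcomes — {0/0/0, 0/0/2, 0/2/0, 0/2/2, 1/2/0, 1/2/2, 2/2/0, 2/2/2}
PSO: 11 outcomes — {0/0/0, 0/0/2, 0/2/0, 0/2/2, 1/0/0, 1/0/2, 1/2/0, 1/2/2, 2/0/0, 2/2/0, 2/2/2}
target 2/0/0 ∈ {PSO}

SC:no TSO:no PSO:yes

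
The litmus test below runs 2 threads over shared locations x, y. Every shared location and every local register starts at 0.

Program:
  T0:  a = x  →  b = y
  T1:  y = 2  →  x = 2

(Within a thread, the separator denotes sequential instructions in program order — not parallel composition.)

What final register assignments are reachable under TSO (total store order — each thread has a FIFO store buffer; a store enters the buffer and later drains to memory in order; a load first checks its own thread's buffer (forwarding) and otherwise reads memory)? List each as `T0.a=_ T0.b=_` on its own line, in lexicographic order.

T0.a=0 T0.b=0
T0.a=0 T0.b=2
T0.a=2 T0.b=2

outcome vector order: (T0.a,T0.b)
|TSO outcomes| = 3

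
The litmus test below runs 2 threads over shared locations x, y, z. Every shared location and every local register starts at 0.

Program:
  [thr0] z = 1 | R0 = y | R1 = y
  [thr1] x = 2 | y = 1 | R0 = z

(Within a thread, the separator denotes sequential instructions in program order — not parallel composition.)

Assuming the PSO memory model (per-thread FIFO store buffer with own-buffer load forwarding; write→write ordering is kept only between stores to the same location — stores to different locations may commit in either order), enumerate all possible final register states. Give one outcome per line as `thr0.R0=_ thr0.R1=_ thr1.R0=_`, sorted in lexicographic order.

outcome vector order: (thr0.R0,thr0.R1,thr1.R0)
|PSO outcomes| = 6

thr0.R0=0 thr0.R1=0 thr1.R0=0
thr0.R0=0 thr0.R1=0 thr1.R0=1
thr0.R0=0 thr0.R1=1 thr1.R0=0
thr0.R0=0 thr0.R1=1 thr1.R0=1
thr0.R0=1 thr0.R1=1 thr1.R0=0
thr0.R0=1 thr0.R1=1 thr1.R0=1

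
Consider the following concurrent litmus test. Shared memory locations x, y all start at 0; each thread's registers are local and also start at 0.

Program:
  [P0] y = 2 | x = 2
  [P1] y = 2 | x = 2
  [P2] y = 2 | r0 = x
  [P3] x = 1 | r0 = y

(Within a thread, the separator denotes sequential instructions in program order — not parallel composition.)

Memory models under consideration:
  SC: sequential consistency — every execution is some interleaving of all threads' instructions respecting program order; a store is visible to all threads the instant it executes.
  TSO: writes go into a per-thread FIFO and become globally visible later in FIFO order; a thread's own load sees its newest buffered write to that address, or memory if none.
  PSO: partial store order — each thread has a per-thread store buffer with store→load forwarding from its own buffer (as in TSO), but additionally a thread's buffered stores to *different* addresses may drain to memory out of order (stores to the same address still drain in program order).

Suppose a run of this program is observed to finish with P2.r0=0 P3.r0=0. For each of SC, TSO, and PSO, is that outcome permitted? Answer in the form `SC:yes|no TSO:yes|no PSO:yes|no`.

SC:no TSO:yes PSO:yes

outcome vector order: (P2.r0,P3.r0)
SC: 5 outcomes — {02; 10; 12; 20; 22}
TSO: 6 outcomes — {00; 02; 10; 12; 20; 22}
PSO: 6 outcomes — {00; 02; 10; 12; 20; 22}
target 00 ∈ {TSO,PSO}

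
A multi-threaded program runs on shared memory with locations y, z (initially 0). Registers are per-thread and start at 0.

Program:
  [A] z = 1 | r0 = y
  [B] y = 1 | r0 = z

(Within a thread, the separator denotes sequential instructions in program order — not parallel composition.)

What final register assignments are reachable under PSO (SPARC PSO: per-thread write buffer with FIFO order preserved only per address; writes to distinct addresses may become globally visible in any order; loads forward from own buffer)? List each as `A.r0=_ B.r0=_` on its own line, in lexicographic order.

A.r0=0 B.r0=0
A.r0=0 B.r0=1
A.r0=1 B.r0=0
A.r0=1 B.r0=1

outcome vector order: (A.r0,B.r0)
|PSO outcomes| = 4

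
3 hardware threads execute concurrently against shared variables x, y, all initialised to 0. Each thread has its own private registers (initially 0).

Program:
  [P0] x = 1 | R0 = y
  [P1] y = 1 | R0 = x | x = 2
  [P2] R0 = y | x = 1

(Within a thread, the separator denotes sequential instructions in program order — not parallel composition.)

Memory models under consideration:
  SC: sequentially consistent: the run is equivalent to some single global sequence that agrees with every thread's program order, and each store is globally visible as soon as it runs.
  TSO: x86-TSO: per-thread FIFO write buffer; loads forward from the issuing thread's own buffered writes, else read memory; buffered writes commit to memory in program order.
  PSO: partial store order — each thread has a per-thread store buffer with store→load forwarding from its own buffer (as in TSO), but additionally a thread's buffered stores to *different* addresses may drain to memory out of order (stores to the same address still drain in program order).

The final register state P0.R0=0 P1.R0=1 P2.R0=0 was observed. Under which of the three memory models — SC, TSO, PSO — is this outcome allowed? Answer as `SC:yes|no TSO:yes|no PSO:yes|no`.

outcome vector order: (P0.R0,P1.R0,P2.R0)
SC: 6 outcomes — {010; 011; 100; 101; 110; 111}
TSO: 8 outcomes — {000; 001; 010; 011; 100; 101; 110; 111}
PSO: 8 outcomes — {000; 001; 010; 011; 100; 101; 110; 111}
target 010 ∈ {SC,TSO,PSO}

SC:yes TSO:yes PSO:yes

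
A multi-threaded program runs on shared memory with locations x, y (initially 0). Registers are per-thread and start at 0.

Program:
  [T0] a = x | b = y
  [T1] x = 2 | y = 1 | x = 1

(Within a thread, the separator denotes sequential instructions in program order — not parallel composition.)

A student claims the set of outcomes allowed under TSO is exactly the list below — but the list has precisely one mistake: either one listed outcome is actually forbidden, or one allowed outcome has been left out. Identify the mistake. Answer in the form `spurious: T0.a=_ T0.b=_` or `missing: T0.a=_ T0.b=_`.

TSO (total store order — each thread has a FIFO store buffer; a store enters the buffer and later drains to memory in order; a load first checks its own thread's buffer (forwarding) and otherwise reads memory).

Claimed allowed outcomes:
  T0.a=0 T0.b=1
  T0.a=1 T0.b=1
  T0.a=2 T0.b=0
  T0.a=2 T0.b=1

missing: T0.a=0 T0.b=0

outcome vector order: (T0.a,T0.b)
TSO: 5 outcomes — {0/0; 0/1; 1/1; 2/0; 2/1}
TSO∖claimed = {0/0}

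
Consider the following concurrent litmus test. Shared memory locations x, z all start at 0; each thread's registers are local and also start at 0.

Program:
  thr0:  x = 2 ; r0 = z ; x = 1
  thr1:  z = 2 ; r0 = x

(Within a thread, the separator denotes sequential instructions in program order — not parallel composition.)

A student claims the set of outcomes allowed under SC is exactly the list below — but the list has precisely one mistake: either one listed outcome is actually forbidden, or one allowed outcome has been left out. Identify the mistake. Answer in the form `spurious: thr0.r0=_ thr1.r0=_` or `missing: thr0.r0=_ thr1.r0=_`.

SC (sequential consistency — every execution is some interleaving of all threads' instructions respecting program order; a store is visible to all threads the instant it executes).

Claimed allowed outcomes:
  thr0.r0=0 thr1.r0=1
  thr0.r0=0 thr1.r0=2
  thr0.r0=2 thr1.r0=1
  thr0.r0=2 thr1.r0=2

missing: thr0.r0=2 thr1.r0=0

outcome vector order: (thr0.r0,thr1.r0)
SC: 5 outcomes — {<0 1>, <0 2>, <2 0>, <2 1>, <2 2>}
SC∖claimed = {<2 0>}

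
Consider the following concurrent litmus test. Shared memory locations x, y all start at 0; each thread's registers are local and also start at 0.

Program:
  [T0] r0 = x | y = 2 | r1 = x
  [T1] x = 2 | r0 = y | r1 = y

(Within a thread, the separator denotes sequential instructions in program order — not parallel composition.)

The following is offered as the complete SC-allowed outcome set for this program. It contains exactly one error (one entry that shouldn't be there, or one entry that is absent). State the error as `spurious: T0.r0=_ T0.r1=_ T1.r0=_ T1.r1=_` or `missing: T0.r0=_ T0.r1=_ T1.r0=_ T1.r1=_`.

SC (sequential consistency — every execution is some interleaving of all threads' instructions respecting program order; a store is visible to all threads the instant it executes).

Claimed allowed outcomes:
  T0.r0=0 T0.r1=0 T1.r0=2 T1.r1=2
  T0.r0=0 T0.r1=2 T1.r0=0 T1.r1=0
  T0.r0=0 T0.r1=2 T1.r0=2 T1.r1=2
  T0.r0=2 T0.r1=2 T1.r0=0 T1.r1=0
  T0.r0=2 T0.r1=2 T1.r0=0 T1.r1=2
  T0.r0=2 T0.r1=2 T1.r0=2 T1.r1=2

outcome vector order: (T0.r0,T0.r1,T1.r0,T1.r1)
under SC → 0/0/2/2; 0/2/0/0; 0/2/0/2; 0/2/2/2; 2/2/0/0; 2/2/0/2; 2/2/2/2
SC∖claimed = {0/2/0/2}

missing: T0.r0=0 T0.r1=2 T1.r0=0 T1.r1=2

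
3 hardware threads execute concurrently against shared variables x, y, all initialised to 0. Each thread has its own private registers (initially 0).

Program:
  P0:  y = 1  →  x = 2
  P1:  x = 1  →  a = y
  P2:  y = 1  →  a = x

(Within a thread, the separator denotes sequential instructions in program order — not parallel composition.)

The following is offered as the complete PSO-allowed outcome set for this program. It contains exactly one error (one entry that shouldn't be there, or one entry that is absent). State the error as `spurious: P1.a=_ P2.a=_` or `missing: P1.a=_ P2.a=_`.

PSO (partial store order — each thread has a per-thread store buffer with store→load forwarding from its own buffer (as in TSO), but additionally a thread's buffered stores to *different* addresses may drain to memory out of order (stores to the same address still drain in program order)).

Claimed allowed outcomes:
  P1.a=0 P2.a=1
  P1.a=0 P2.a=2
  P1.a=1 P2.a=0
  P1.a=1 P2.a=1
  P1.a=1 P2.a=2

missing: P1.a=0 P2.a=0

outcome vector order: (P1.a,P2.a)
under PSO → 00; 01; 02; 10; 11; 12
PSO∖claimed = {00}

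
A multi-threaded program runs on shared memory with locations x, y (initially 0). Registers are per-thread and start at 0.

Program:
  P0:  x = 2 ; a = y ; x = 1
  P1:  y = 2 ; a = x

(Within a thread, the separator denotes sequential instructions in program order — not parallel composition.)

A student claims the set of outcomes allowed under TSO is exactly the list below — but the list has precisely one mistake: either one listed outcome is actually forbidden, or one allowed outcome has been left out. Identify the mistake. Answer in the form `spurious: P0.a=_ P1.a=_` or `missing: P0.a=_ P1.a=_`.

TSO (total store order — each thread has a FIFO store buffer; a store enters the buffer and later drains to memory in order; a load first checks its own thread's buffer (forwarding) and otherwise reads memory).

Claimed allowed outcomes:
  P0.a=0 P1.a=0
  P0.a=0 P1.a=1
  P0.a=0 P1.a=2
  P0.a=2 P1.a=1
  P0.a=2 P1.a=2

outcome vector order: (P0.a,P1.a)
TSO (6): <0 0>; <0 1>; <0 2>; <2 0>; <2 1>; <2 2>
TSO∖claimed = {<2 0>}

missing: P0.a=2 P1.a=0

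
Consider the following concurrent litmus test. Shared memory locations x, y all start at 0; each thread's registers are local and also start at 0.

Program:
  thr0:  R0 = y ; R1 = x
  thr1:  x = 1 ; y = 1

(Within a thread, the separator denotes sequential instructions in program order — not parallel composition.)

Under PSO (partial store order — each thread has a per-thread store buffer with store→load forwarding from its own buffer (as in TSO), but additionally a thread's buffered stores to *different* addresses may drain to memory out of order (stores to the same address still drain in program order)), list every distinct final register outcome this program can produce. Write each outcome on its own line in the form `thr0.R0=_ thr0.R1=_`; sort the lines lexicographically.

outcome vector order: (thr0.R0,thr0.R1)
|PSO outcomes| = 4

thr0.R0=0 thr0.R1=0
thr0.R0=0 thr0.R1=1
thr0.R0=1 thr0.R1=0
thr0.R0=1 thr0.R1=1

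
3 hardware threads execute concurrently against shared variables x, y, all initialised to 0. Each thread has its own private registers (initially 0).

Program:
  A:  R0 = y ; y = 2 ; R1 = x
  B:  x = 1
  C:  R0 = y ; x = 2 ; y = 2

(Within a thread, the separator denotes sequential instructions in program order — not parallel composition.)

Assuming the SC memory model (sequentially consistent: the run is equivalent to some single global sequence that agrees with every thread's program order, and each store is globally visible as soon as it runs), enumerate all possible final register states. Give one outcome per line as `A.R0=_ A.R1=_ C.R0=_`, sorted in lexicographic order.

outcome vector order: (A.R0,A.R1,C.R0)
|SC outcomes| = 8

A.R0=0 A.R1=0 C.R0=0
A.R0=0 A.R1=0 C.R0=2
A.R0=0 A.R1=1 C.R0=0
A.R0=0 A.R1=1 C.R0=2
A.R0=0 A.R1=2 C.R0=0
A.R0=0 A.R1=2 C.R0=2
A.R0=2 A.R1=1 C.R0=0
A.R0=2 A.R1=2 C.R0=0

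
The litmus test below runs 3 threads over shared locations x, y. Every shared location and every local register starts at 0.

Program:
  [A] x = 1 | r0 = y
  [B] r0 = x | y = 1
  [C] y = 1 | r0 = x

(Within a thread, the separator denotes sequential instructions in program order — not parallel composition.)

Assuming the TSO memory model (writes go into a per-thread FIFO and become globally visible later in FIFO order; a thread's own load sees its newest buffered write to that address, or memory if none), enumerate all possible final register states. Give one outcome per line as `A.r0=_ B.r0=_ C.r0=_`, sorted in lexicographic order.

A.r0=0 B.r0=0 C.r0=0
A.r0=0 B.r0=0 C.r0=1
A.r0=0 B.r0=1 C.r0=0
A.r0=0 B.r0=1 C.r0=1
A.r0=1 B.r0=0 C.r0=0
A.r0=1 B.r0=0 C.r0=1
A.r0=1 B.r0=1 C.r0=0
A.r0=1 B.r0=1 C.r0=1

outcome vector order: (A.r0,B.r0,C.r0)
|TSO outcomes| = 8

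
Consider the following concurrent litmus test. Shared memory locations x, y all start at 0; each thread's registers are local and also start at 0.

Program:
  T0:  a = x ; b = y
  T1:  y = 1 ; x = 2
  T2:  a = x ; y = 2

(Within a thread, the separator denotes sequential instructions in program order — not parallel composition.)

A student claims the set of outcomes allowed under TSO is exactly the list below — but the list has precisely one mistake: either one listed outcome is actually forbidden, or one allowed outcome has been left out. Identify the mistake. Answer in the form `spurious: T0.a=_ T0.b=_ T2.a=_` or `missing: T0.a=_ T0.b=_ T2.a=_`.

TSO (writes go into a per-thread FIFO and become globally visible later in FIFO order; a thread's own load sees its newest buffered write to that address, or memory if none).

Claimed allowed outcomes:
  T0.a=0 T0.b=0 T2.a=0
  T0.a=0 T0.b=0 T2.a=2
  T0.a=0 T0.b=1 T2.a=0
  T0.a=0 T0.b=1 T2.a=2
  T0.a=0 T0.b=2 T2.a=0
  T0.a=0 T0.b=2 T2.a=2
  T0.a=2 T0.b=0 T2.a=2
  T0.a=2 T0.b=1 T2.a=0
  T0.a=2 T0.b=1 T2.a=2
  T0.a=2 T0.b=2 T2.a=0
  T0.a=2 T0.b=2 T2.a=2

spurious: T0.a=2 T0.b=0 T2.a=2

outcome vector order: (T0.a,T0.b,T2.a)
TSO: 10 outcomes — {<0 0 0>, <0 0 2>, <0 1 0>, <0 1 2>, <0 2 0>, <0 2 2>, <2 1 0>, <2 1 2>, <2 2 0>, <2 2 2>}
claimed∖TSO = {<2 0 2>}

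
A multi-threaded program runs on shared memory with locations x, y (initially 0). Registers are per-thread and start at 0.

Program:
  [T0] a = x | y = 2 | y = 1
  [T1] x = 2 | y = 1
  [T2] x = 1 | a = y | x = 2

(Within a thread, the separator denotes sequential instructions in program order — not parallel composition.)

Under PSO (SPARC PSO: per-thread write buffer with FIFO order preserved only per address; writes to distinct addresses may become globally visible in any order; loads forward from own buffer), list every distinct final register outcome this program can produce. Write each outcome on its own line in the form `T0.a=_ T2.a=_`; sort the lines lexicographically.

outcome vector order: (T0.a,T2.a)
|PSO outcomes| = 9

T0.a=0 T2.a=0
T0.a=0 T2.a=1
T0.a=0 T2.a=2
T0.a=1 T2.a=0
T0.a=1 T2.a=1
T0.a=1 T2.a=2
T0.a=2 T2.a=0
T0.a=2 T2.a=1
T0.a=2 T2.a=2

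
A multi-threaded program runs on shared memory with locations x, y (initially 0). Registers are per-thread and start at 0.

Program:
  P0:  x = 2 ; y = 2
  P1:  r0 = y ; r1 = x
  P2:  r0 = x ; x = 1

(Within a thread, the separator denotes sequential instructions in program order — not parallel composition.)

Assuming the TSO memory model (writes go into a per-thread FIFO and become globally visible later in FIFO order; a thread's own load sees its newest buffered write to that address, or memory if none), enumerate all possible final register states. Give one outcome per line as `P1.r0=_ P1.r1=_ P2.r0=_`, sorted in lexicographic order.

P1.r0=0 P1.r1=0 P2.r0=0
P1.r0=0 P1.r1=0 P2.r0=2
P1.r0=0 P1.r1=1 P2.r0=0
P1.r0=0 P1.r1=1 P2.r0=2
P1.r0=0 P1.r1=2 P2.r0=0
P1.r0=0 P1.r1=2 P2.r0=2
P1.r0=2 P1.r1=1 P2.r0=0
P1.r0=2 P1.r1=1 P2.r0=2
P1.r0=2 P1.r1=2 P2.r0=0
P1.r0=2 P1.r1=2 P2.r0=2

outcome vector order: (P1.r0,P1.r1,P2.r0)
|TSO outcomes| = 10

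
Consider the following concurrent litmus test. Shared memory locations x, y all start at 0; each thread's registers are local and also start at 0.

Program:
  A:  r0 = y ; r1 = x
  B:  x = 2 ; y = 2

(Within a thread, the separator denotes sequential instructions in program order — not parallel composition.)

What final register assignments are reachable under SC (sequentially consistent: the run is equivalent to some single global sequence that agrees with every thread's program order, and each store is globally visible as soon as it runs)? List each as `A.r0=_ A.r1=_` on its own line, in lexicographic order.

outcome vector order: (A.r0,A.r1)
|SC outcomes| = 3

A.r0=0 A.r1=0
A.r0=0 A.r1=2
A.r0=2 A.r1=2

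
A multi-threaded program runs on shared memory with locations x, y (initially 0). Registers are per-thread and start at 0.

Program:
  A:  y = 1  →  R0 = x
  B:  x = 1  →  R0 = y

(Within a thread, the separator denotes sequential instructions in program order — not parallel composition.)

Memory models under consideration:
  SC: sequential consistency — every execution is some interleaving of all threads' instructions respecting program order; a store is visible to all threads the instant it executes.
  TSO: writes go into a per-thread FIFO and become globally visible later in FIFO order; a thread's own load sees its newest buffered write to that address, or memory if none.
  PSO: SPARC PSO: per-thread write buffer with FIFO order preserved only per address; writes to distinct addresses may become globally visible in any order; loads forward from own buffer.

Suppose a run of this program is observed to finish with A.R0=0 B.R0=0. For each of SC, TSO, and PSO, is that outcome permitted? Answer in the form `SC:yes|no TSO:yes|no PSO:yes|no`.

SC:no TSO:yes PSO:yes

outcome vector order: (A.R0,B.R0)
SC: 3 outcomes — {0/1 1/0 1/1}
TSO: 4 outcomes — {0/0 0/1 1/0 1/1}
PSO: 4 outcomes — {0/0 0/1 1/0 1/1}
target 0/0 ∈ {TSO,PSO}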